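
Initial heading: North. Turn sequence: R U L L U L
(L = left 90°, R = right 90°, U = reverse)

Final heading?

Answer: Final heading: South

Derivation:
Start: North
  R (right (90° clockwise)) -> East
  U (U-turn (180°)) -> West
  L (left (90° counter-clockwise)) -> South
  L (left (90° counter-clockwise)) -> East
  U (U-turn (180°)) -> West
  L (left (90° counter-clockwise)) -> South
Final: South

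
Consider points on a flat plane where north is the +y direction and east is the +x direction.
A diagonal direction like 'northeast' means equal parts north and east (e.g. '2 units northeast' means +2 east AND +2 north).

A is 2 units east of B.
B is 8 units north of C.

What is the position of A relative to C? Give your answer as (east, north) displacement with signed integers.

Answer: A is at (east=2, north=8) relative to C.

Derivation:
Place C at the origin (east=0, north=0).
  B is 8 units north of C: delta (east=+0, north=+8); B at (east=0, north=8).
  A is 2 units east of B: delta (east=+2, north=+0); A at (east=2, north=8).
Therefore A relative to C: (east=2, north=8).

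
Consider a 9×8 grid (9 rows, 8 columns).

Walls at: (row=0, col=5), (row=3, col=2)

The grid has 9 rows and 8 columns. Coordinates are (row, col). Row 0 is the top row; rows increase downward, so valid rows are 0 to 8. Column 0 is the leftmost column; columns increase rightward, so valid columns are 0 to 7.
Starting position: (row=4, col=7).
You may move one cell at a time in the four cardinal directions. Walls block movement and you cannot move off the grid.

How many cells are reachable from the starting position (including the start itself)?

BFS flood-fill from (row=4, col=7):
  Distance 0: (row=4, col=7)
  Distance 1: (row=3, col=7), (row=4, col=6), (row=5, col=7)
  Distance 2: (row=2, col=7), (row=3, col=6), (row=4, col=5), (row=5, col=6), (row=6, col=7)
  Distance 3: (row=1, col=7), (row=2, col=6), (row=3, col=5), (row=4, col=4), (row=5, col=5), (row=6, col=6), (row=7, col=7)
  Distance 4: (row=0, col=7), (row=1, col=6), (row=2, col=5), (row=3, col=4), (row=4, col=3), (row=5, col=4), (row=6, col=5), (row=7, col=6), (row=8, col=7)
  Distance 5: (row=0, col=6), (row=1, col=5), (row=2, col=4), (row=3, col=3), (row=4, col=2), (row=5, col=3), (row=6, col=4), (row=7, col=5), (row=8, col=6)
  Distance 6: (row=1, col=4), (row=2, col=3), (row=4, col=1), (row=5, col=2), (row=6, col=3), (row=7, col=4), (row=8, col=5)
  Distance 7: (row=0, col=4), (row=1, col=3), (row=2, col=2), (row=3, col=1), (row=4, col=0), (row=5, col=1), (row=6, col=2), (row=7, col=3), (row=8, col=4)
  Distance 8: (row=0, col=3), (row=1, col=2), (row=2, col=1), (row=3, col=0), (row=5, col=0), (row=6, col=1), (row=7, col=2), (row=8, col=3)
  Distance 9: (row=0, col=2), (row=1, col=1), (row=2, col=0), (row=6, col=0), (row=7, col=1), (row=8, col=2)
  Distance 10: (row=0, col=1), (row=1, col=0), (row=7, col=0), (row=8, col=1)
  Distance 11: (row=0, col=0), (row=8, col=0)
Total reachable: 70 (grid has 70 open cells total)

Answer: Reachable cells: 70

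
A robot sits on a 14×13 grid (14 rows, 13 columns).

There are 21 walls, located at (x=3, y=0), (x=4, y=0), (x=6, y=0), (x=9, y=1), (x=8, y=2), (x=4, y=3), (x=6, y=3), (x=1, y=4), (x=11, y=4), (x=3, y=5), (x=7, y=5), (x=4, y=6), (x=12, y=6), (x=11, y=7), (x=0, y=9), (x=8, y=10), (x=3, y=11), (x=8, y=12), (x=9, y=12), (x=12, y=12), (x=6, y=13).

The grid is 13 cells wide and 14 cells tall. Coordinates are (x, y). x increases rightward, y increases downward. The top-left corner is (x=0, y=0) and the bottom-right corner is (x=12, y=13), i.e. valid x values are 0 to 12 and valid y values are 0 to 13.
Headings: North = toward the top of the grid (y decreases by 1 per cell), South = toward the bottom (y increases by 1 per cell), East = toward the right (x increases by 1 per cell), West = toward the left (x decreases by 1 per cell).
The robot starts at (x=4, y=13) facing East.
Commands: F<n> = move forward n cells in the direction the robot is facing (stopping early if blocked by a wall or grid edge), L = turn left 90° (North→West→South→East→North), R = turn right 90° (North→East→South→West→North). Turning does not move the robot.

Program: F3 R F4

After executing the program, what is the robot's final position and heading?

Answer: Final position: (x=5, y=13), facing South

Derivation:
Start: (x=4, y=13), facing East
  F3: move forward 1/3 (blocked), now at (x=5, y=13)
  R: turn right, now facing South
  F4: move forward 0/4 (blocked), now at (x=5, y=13)
Final: (x=5, y=13), facing South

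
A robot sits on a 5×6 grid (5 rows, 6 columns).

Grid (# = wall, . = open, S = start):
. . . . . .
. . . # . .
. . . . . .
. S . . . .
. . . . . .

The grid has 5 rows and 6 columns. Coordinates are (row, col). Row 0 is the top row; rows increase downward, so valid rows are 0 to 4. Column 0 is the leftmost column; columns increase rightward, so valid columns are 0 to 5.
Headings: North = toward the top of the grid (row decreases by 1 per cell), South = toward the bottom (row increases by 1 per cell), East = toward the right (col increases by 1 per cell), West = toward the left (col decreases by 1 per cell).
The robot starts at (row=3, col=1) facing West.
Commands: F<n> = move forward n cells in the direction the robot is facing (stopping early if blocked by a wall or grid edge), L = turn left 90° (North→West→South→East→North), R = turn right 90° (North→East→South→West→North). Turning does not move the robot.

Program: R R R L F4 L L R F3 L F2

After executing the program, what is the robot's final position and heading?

Answer: Final position: (row=0, col=3), facing West

Derivation:
Start: (row=3, col=1), facing West
  R: turn right, now facing North
  R: turn right, now facing East
  R: turn right, now facing South
  L: turn left, now facing East
  F4: move forward 4, now at (row=3, col=5)
  L: turn left, now facing North
  L: turn left, now facing West
  R: turn right, now facing North
  F3: move forward 3, now at (row=0, col=5)
  L: turn left, now facing West
  F2: move forward 2, now at (row=0, col=3)
Final: (row=0, col=3), facing West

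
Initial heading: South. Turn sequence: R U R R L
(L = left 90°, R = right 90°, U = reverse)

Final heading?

Start: South
  R (right (90° clockwise)) -> West
  U (U-turn (180°)) -> East
  R (right (90° clockwise)) -> South
  R (right (90° clockwise)) -> West
  L (left (90° counter-clockwise)) -> South
Final: South

Answer: Final heading: South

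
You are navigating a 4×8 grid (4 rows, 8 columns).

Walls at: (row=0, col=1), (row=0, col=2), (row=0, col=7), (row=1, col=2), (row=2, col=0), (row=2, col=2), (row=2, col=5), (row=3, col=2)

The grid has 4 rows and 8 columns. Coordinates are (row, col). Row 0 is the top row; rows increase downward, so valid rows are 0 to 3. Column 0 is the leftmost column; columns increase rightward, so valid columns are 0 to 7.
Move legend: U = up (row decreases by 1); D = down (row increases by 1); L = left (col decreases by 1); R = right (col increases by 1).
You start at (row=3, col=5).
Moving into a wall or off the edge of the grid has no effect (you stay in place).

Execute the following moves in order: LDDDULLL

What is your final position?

Answer: Final position: (row=2, col=3)

Derivation:
Start: (row=3, col=5)
  L (left): (row=3, col=5) -> (row=3, col=4)
  [×3]D (down): blocked, stay at (row=3, col=4)
  U (up): (row=3, col=4) -> (row=2, col=4)
  L (left): (row=2, col=4) -> (row=2, col=3)
  L (left): blocked, stay at (row=2, col=3)
  L (left): blocked, stay at (row=2, col=3)
Final: (row=2, col=3)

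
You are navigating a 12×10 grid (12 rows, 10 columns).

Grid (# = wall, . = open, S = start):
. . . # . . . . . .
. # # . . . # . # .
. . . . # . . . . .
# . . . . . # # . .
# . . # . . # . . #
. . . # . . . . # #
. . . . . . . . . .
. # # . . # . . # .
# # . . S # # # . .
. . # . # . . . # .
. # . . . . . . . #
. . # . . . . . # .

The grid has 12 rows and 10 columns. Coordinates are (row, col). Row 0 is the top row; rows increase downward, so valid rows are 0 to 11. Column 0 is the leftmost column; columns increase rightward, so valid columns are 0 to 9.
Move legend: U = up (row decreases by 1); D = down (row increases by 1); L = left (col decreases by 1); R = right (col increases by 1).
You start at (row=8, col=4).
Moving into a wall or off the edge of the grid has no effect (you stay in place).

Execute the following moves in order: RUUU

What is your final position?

Answer: Final position: (row=5, col=4)

Derivation:
Start: (row=8, col=4)
  R (right): blocked, stay at (row=8, col=4)
  U (up): (row=8, col=4) -> (row=7, col=4)
  U (up): (row=7, col=4) -> (row=6, col=4)
  U (up): (row=6, col=4) -> (row=5, col=4)
Final: (row=5, col=4)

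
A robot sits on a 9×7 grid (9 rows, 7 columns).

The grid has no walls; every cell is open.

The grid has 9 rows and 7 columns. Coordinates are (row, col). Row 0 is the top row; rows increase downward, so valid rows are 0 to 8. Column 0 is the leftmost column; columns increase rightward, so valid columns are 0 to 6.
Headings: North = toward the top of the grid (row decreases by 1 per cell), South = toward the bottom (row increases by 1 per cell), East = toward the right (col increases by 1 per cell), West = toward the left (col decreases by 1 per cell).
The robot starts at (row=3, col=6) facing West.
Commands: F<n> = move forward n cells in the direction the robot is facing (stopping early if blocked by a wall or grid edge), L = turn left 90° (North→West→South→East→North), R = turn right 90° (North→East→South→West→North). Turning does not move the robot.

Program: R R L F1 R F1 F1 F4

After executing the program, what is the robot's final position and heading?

Start: (row=3, col=6), facing West
  R: turn right, now facing North
  R: turn right, now facing East
  L: turn left, now facing North
  F1: move forward 1, now at (row=2, col=6)
  R: turn right, now facing East
  F1: move forward 0/1 (blocked), now at (row=2, col=6)
  F1: move forward 0/1 (blocked), now at (row=2, col=6)
  F4: move forward 0/4 (blocked), now at (row=2, col=6)
Final: (row=2, col=6), facing East

Answer: Final position: (row=2, col=6), facing East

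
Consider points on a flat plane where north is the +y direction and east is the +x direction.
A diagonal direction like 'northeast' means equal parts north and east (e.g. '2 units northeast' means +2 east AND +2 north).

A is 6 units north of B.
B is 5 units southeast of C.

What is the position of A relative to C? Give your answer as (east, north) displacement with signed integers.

Place C at the origin (east=0, north=0).
  B is 5 units southeast of C: delta (east=+5, north=-5); B at (east=5, north=-5).
  A is 6 units north of B: delta (east=+0, north=+6); A at (east=5, north=1).
Therefore A relative to C: (east=5, north=1).

Answer: A is at (east=5, north=1) relative to C.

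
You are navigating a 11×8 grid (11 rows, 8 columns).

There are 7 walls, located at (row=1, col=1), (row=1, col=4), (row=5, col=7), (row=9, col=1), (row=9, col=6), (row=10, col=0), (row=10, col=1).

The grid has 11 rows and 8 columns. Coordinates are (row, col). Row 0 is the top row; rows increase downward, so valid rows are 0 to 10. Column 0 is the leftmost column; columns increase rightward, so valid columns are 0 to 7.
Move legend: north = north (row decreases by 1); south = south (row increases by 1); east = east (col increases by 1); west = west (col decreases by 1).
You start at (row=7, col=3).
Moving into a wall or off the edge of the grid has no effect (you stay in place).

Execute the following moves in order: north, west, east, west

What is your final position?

Start: (row=7, col=3)
  north (north): (row=7, col=3) -> (row=6, col=3)
  west (west): (row=6, col=3) -> (row=6, col=2)
  east (east): (row=6, col=2) -> (row=6, col=3)
  west (west): (row=6, col=3) -> (row=6, col=2)
Final: (row=6, col=2)

Answer: Final position: (row=6, col=2)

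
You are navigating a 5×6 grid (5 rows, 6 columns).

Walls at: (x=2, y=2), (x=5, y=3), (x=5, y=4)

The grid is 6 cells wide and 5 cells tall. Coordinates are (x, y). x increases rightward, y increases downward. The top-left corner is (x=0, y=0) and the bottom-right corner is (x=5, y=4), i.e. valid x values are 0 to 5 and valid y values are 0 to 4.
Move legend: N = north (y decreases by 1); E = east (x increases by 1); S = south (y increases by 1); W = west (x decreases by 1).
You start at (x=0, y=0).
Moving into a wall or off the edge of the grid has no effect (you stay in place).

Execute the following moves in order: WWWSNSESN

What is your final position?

Start: (x=0, y=0)
  [×3]W (west): blocked, stay at (x=0, y=0)
  S (south): (x=0, y=0) -> (x=0, y=1)
  N (north): (x=0, y=1) -> (x=0, y=0)
  S (south): (x=0, y=0) -> (x=0, y=1)
  E (east): (x=0, y=1) -> (x=1, y=1)
  S (south): (x=1, y=1) -> (x=1, y=2)
  N (north): (x=1, y=2) -> (x=1, y=1)
Final: (x=1, y=1)

Answer: Final position: (x=1, y=1)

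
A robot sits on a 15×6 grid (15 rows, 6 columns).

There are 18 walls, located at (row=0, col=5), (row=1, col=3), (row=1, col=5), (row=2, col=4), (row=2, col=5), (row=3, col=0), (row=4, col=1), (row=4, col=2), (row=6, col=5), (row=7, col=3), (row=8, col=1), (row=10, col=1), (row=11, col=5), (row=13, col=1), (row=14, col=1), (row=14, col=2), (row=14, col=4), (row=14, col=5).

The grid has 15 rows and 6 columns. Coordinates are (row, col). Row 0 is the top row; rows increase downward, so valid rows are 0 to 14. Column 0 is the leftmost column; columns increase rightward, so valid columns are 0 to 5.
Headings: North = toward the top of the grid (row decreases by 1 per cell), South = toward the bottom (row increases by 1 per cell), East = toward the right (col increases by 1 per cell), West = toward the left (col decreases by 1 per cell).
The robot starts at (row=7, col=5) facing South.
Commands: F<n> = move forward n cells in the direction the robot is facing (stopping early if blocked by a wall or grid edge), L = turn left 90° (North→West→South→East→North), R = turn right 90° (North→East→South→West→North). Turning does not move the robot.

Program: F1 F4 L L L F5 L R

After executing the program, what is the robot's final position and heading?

Answer: Final position: (row=10, col=2), facing West

Derivation:
Start: (row=7, col=5), facing South
  F1: move forward 1, now at (row=8, col=5)
  F4: move forward 2/4 (blocked), now at (row=10, col=5)
  L: turn left, now facing East
  L: turn left, now facing North
  L: turn left, now facing West
  F5: move forward 3/5 (blocked), now at (row=10, col=2)
  L: turn left, now facing South
  R: turn right, now facing West
Final: (row=10, col=2), facing West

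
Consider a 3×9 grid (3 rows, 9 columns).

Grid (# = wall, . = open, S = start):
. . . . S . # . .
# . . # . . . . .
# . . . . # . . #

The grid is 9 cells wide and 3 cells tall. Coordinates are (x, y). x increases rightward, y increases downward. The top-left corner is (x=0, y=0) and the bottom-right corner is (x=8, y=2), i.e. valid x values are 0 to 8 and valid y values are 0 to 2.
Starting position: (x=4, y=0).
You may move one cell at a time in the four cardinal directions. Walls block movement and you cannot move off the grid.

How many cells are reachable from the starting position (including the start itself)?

BFS flood-fill from (x=4, y=0):
  Distance 0: (x=4, y=0)
  Distance 1: (x=3, y=0), (x=5, y=0), (x=4, y=1)
  Distance 2: (x=2, y=0), (x=5, y=1), (x=4, y=2)
  Distance 3: (x=1, y=0), (x=2, y=1), (x=6, y=1), (x=3, y=2)
  Distance 4: (x=0, y=0), (x=1, y=1), (x=7, y=1), (x=2, y=2), (x=6, y=2)
  Distance 5: (x=7, y=0), (x=8, y=1), (x=1, y=2), (x=7, y=2)
  Distance 6: (x=8, y=0)
Total reachable: 21 (grid has 21 open cells total)

Answer: Reachable cells: 21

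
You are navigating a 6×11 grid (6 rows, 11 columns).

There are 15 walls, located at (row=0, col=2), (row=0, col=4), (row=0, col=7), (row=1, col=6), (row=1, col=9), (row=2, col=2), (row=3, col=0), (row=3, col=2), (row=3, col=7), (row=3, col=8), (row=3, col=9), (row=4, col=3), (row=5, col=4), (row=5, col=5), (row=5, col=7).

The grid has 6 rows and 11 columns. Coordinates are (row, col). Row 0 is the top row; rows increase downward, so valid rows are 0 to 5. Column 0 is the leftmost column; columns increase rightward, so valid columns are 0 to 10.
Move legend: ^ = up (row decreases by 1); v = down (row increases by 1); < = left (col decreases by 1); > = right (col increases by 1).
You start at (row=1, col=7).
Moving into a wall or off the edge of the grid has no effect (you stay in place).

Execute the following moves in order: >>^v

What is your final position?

Start: (row=1, col=7)
  > (right): (row=1, col=7) -> (row=1, col=8)
  > (right): blocked, stay at (row=1, col=8)
  ^ (up): (row=1, col=8) -> (row=0, col=8)
  v (down): (row=0, col=8) -> (row=1, col=8)
Final: (row=1, col=8)

Answer: Final position: (row=1, col=8)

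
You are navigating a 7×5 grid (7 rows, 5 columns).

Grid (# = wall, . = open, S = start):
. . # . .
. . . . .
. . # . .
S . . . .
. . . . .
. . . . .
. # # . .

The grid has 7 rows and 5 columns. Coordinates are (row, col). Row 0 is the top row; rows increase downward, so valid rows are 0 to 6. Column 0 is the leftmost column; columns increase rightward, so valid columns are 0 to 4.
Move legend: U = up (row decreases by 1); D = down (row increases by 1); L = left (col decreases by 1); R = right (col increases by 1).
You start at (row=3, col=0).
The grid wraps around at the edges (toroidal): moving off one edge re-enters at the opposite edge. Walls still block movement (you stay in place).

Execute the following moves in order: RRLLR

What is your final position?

Answer: Final position: (row=3, col=1)

Derivation:
Start: (row=3, col=0)
  R (right): (row=3, col=0) -> (row=3, col=1)
  R (right): (row=3, col=1) -> (row=3, col=2)
  L (left): (row=3, col=2) -> (row=3, col=1)
  L (left): (row=3, col=1) -> (row=3, col=0)
  R (right): (row=3, col=0) -> (row=3, col=1)
Final: (row=3, col=1)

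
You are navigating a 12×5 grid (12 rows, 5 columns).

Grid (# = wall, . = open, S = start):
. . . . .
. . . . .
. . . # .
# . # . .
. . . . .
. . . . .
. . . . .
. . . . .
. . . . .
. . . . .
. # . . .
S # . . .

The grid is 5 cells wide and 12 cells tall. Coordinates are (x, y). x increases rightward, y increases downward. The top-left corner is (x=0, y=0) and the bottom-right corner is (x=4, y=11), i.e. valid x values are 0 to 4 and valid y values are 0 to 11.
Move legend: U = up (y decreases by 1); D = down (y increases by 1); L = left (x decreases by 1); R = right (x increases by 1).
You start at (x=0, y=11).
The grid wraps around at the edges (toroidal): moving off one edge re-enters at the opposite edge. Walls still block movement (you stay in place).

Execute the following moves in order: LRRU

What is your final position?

Start: (x=0, y=11)
  L (left): (x=0, y=11) -> (x=4, y=11)
  R (right): (x=4, y=11) -> (x=0, y=11)
  R (right): blocked, stay at (x=0, y=11)
  U (up): (x=0, y=11) -> (x=0, y=10)
Final: (x=0, y=10)

Answer: Final position: (x=0, y=10)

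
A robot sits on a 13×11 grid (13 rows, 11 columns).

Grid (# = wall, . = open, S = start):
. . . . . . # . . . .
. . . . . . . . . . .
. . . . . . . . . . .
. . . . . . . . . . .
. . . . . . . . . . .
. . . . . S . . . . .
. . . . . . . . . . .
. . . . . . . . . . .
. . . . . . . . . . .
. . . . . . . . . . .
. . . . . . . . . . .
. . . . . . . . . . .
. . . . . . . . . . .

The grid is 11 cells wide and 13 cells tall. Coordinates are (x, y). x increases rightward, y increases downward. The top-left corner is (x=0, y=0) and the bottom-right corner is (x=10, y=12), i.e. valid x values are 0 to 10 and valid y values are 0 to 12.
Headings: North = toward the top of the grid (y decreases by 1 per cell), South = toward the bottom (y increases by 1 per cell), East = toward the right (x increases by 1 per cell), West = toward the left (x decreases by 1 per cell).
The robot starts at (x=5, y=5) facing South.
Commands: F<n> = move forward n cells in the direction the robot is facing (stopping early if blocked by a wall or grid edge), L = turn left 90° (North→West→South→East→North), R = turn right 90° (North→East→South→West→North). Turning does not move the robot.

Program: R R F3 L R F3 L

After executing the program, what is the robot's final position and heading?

Start: (x=5, y=5), facing South
  R: turn right, now facing West
  R: turn right, now facing North
  F3: move forward 3, now at (x=5, y=2)
  L: turn left, now facing West
  R: turn right, now facing North
  F3: move forward 2/3 (blocked), now at (x=5, y=0)
  L: turn left, now facing West
Final: (x=5, y=0), facing West

Answer: Final position: (x=5, y=0), facing West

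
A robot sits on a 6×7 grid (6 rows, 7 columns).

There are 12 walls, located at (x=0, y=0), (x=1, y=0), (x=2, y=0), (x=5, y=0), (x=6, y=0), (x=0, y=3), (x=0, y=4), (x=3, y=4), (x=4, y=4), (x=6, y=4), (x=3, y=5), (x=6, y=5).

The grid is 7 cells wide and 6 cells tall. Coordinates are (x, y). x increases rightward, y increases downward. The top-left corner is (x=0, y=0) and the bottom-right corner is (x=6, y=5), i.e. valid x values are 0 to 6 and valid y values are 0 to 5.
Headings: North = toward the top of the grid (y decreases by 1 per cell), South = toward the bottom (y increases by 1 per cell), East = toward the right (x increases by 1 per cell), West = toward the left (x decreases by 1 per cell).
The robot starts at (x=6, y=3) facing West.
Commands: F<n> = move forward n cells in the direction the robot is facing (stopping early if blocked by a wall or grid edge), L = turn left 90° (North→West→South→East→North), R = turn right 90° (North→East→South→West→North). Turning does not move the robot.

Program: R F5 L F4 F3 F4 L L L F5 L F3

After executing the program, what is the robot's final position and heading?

Answer: Final position: (x=0, y=1), facing West

Derivation:
Start: (x=6, y=3), facing West
  R: turn right, now facing North
  F5: move forward 2/5 (blocked), now at (x=6, y=1)
  L: turn left, now facing West
  F4: move forward 4, now at (x=2, y=1)
  F3: move forward 2/3 (blocked), now at (x=0, y=1)
  F4: move forward 0/4 (blocked), now at (x=0, y=1)
  L: turn left, now facing South
  L: turn left, now facing East
  L: turn left, now facing North
  F5: move forward 0/5 (blocked), now at (x=0, y=1)
  L: turn left, now facing West
  F3: move forward 0/3 (blocked), now at (x=0, y=1)
Final: (x=0, y=1), facing West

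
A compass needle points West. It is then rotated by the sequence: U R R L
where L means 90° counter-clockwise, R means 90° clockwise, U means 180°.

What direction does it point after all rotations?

Start: West
  U (U-turn (180°)) -> East
  R (right (90° clockwise)) -> South
  R (right (90° clockwise)) -> West
  L (left (90° counter-clockwise)) -> South
Final: South

Answer: Final heading: South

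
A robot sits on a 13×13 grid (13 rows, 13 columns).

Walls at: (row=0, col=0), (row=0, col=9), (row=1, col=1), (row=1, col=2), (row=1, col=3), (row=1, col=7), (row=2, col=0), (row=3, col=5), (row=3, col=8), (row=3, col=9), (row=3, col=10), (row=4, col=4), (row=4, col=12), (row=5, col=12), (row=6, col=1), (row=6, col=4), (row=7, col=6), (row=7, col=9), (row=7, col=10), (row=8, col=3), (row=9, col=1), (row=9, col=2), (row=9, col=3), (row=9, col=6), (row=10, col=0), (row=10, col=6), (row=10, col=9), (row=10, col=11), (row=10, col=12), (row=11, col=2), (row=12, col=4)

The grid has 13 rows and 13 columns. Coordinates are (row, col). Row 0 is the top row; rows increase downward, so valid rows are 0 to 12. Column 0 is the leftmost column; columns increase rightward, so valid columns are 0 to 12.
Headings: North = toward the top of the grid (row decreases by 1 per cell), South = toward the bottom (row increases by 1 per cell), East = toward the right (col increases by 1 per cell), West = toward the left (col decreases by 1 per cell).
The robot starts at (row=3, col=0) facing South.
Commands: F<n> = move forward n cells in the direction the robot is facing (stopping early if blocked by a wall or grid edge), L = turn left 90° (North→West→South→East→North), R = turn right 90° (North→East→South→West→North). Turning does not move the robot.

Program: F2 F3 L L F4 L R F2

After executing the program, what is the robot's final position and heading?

Start: (row=3, col=0), facing South
  F2: move forward 2, now at (row=5, col=0)
  F3: move forward 3, now at (row=8, col=0)
  L: turn left, now facing East
  L: turn left, now facing North
  F4: move forward 4, now at (row=4, col=0)
  L: turn left, now facing West
  R: turn right, now facing North
  F2: move forward 1/2 (blocked), now at (row=3, col=0)
Final: (row=3, col=0), facing North

Answer: Final position: (row=3, col=0), facing North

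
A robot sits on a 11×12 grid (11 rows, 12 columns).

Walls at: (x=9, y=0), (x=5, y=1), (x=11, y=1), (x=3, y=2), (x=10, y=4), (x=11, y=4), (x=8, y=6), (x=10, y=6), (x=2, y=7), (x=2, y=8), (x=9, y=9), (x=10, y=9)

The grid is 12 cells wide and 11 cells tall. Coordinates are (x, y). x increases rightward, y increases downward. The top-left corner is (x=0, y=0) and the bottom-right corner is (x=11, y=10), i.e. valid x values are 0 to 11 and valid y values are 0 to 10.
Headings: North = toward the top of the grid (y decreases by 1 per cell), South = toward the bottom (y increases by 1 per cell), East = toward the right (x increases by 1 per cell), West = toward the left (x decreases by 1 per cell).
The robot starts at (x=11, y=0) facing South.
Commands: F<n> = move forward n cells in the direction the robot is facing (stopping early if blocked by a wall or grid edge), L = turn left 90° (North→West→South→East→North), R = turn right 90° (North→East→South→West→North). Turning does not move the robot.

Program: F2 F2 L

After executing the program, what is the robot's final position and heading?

Answer: Final position: (x=11, y=0), facing East

Derivation:
Start: (x=11, y=0), facing South
  F2: move forward 0/2 (blocked), now at (x=11, y=0)
  F2: move forward 0/2 (blocked), now at (x=11, y=0)
  L: turn left, now facing East
Final: (x=11, y=0), facing East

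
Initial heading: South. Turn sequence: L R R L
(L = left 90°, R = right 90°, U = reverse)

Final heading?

Start: South
  L (left (90° counter-clockwise)) -> East
  R (right (90° clockwise)) -> South
  R (right (90° clockwise)) -> West
  L (left (90° counter-clockwise)) -> South
Final: South

Answer: Final heading: South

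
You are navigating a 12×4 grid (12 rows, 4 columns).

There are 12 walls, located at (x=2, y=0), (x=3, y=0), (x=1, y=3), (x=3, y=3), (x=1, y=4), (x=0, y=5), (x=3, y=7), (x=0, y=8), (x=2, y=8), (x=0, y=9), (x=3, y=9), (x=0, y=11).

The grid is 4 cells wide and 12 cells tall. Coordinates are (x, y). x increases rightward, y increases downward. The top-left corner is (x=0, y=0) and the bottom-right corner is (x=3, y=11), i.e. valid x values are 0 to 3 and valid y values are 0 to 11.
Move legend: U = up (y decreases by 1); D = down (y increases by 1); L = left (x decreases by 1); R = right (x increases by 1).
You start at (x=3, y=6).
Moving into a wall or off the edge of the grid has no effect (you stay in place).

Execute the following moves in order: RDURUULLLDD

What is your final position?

Start: (x=3, y=6)
  R (right): blocked, stay at (x=3, y=6)
  D (down): blocked, stay at (x=3, y=6)
  U (up): (x=3, y=6) -> (x=3, y=5)
  R (right): blocked, stay at (x=3, y=5)
  U (up): (x=3, y=5) -> (x=3, y=4)
  U (up): blocked, stay at (x=3, y=4)
  L (left): (x=3, y=4) -> (x=2, y=4)
  L (left): blocked, stay at (x=2, y=4)
  L (left): blocked, stay at (x=2, y=4)
  D (down): (x=2, y=4) -> (x=2, y=5)
  D (down): (x=2, y=5) -> (x=2, y=6)
Final: (x=2, y=6)

Answer: Final position: (x=2, y=6)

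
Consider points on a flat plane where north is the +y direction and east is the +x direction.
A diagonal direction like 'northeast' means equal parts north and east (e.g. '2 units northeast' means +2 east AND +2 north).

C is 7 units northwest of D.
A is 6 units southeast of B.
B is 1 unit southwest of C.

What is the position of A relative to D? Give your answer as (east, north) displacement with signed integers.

Answer: A is at (east=-2, north=0) relative to D.

Derivation:
Place D at the origin (east=0, north=0).
  C is 7 units northwest of D: delta (east=-7, north=+7); C at (east=-7, north=7).
  B is 1 unit southwest of C: delta (east=-1, north=-1); B at (east=-8, north=6).
  A is 6 units southeast of B: delta (east=+6, north=-6); A at (east=-2, north=0).
Therefore A relative to D: (east=-2, north=0).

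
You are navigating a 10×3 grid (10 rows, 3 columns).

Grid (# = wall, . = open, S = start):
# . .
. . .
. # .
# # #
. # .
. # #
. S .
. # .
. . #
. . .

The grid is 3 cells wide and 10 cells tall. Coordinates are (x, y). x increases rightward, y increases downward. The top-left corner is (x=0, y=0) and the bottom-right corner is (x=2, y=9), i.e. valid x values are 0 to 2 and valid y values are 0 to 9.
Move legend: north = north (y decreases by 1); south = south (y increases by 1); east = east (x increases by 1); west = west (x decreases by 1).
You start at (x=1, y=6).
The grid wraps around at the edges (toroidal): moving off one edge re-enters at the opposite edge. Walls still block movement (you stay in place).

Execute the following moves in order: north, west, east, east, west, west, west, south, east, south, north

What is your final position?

Start: (x=1, y=6)
  north (north): blocked, stay at (x=1, y=6)
  west (west): (x=1, y=6) -> (x=0, y=6)
  east (east): (x=0, y=6) -> (x=1, y=6)
  east (east): (x=1, y=6) -> (x=2, y=6)
  west (west): (x=2, y=6) -> (x=1, y=6)
  west (west): (x=1, y=6) -> (x=0, y=6)
  west (west): (x=0, y=6) -> (x=2, y=6)
  south (south): (x=2, y=6) -> (x=2, y=7)
  east (east): (x=2, y=7) -> (x=0, y=7)
  south (south): (x=0, y=7) -> (x=0, y=8)
  north (north): (x=0, y=8) -> (x=0, y=7)
Final: (x=0, y=7)

Answer: Final position: (x=0, y=7)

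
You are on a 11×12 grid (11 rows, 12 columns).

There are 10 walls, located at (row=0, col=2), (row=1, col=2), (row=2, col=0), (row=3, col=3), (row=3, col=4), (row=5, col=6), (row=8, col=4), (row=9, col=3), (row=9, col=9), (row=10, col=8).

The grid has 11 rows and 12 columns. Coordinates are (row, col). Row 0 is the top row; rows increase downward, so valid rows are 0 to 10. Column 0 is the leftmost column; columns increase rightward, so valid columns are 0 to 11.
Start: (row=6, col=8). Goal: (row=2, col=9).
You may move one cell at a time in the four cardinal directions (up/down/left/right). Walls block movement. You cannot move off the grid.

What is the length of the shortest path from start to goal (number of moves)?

BFS from (row=6, col=8) until reaching (row=2, col=9):
  Distance 0: (row=6, col=8)
  Distance 1: (row=5, col=8), (row=6, col=7), (row=6, col=9), (row=7, col=8)
  Distance 2: (row=4, col=8), (row=5, col=7), (row=5, col=9), (row=6, col=6), (row=6, col=10), (row=7, col=7), (row=7, col=9), (row=8, col=8)
  Distance 3: (row=3, col=8), (row=4, col=7), (row=4, col=9), (row=5, col=10), (row=6, col=5), (row=6, col=11), (row=7, col=6), (row=7, col=10), (row=8, col=7), (row=8, col=9), (row=9, col=8)
  Distance 4: (row=2, col=8), (row=3, col=7), (row=3, col=9), (row=4, col=6), (row=4, col=10), (row=5, col=5), (row=5, col=11), (row=6, col=4), (row=7, col=5), (row=7, col=11), (row=8, col=6), (row=8, col=10), (row=9, col=7)
  Distance 5: (row=1, col=8), (row=2, col=7), (row=2, col=9), (row=3, col=6), (row=3, col=10), (row=4, col=5), (row=4, col=11), (row=5, col=4), (row=6, col=3), (row=7, col=4), (row=8, col=5), (row=8, col=11), (row=9, col=6), (row=9, col=10), (row=10, col=7)  <- goal reached here
One shortest path (5 moves): (row=6, col=8) -> (row=6, col=9) -> (row=5, col=9) -> (row=4, col=9) -> (row=3, col=9) -> (row=2, col=9)

Answer: Shortest path length: 5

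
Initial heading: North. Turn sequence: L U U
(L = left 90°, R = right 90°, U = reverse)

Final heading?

Start: North
  L (left (90° counter-clockwise)) -> West
  U (U-turn (180°)) -> East
  U (U-turn (180°)) -> West
Final: West

Answer: Final heading: West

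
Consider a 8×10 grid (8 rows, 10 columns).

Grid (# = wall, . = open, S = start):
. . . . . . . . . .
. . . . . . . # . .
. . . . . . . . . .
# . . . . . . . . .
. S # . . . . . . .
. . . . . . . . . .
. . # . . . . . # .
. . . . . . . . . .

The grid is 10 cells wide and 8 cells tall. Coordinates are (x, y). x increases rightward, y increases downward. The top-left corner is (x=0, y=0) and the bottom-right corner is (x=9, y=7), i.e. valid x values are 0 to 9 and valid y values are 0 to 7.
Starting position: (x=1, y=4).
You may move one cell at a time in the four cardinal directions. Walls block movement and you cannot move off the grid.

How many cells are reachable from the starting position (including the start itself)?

Answer: Reachable cells: 75

Derivation:
BFS flood-fill from (x=1, y=4):
  Distance 0: (x=1, y=4)
  Distance 1: (x=1, y=3), (x=0, y=4), (x=1, y=5)
  Distance 2: (x=1, y=2), (x=2, y=3), (x=0, y=5), (x=2, y=5), (x=1, y=6)
  Distance 3: (x=1, y=1), (x=0, y=2), (x=2, y=2), (x=3, y=3), (x=3, y=5), (x=0, y=6), (x=1, y=7)
  Distance 4: (x=1, y=0), (x=0, y=1), (x=2, y=1), (x=3, y=2), (x=4, y=3), (x=3, y=4), (x=4, y=5), (x=3, y=6), (x=0, y=7), (x=2, y=7)
  Distance 5: (x=0, y=0), (x=2, y=0), (x=3, y=1), (x=4, y=2), (x=5, y=3), (x=4, y=4), (x=5, y=5), (x=4, y=6), (x=3, y=7)
  Distance 6: (x=3, y=0), (x=4, y=1), (x=5, y=2), (x=6, y=3), (x=5, y=4), (x=6, y=5), (x=5, y=6), (x=4, y=7)
  Distance 7: (x=4, y=0), (x=5, y=1), (x=6, y=2), (x=7, y=3), (x=6, y=4), (x=7, y=5), (x=6, y=6), (x=5, y=7)
  Distance 8: (x=5, y=0), (x=6, y=1), (x=7, y=2), (x=8, y=3), (x=7, y=4), (x=8, y=5), (x=7, y=6), (x=6, y=7)
  Distance 9: (x=6, y=0), (x=8, y=2), (x=9, y=3), (x=8, y=4), (x=9, y=5), (x=7, y=7)
  Distance 10: (x=7, y=0), (x=8, y=1), (x=9, y=2), (x=9, y=4), (x=9, y=6), (x=8, y=7)
  Distance 11: (x=8, y=0), (x=9, y=1), (x=9, y=7)
  Distance 12: (x=9, y=0)
Total reachable: 75 (grid has 75 open cells total)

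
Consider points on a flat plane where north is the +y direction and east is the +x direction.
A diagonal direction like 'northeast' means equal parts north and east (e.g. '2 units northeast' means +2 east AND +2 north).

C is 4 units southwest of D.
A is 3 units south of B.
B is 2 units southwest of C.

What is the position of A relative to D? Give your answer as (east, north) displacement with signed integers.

Place D at the origin (east=0, north=0).
  C is 4 units southwest of D: delta (east=-4, north=-4); C at (east=-4, north=-4).
  B is 2 units southwest of C: delta (east=-2, north=-2); B at (east=-6, north=-6).
  A is 3 units south of B: delta (east=+0, north=-3); A at (east=-6, north=-9).
Therefore A relative to D: (east=-6, north=-9).

Answer: A is at (east=-6, north=-9) relative to D.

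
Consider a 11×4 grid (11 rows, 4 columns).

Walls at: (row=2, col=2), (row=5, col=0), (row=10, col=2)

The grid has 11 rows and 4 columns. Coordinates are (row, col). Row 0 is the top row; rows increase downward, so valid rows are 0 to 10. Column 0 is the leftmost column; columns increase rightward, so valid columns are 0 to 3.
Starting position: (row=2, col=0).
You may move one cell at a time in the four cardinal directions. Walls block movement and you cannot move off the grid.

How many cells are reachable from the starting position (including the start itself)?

BFS flood-fill from (row=2, col=0):
  Distance 0: (row=2, col=0)
  Distance 1: (row=1, col=0), (row=2, col=1), (row=3, col=0)
  Distance 2: (row=0, col=0), (row=1, col=1), (row=3, col=1), (row=4, col=0)
  Distance 3: (row=0, col=1), (row=1, col=2), (row=3, col=2), (row=4, col=1)
  Distance 4: (row=0, col=2), (row=1, col=3), (row=3, col=3), (row=4, col=2), (row=5, col=1)
  Distance 5: (row=0, col=3), (row=2, col=3), (row=4, col=3), (row=5, col=2), (row=6, col=1)
  Distance 6: (row=5, col=3), (row=6, col=0), (row=6, col=2), (row=7, col=1)
  Distance 7: (row=6, col=3), (row=7, col=0), (row=7, col=2), (row=8, col=1)
  Distance 8: (row=7, col=3), (row=8, col=0), (row=8, col=2), (row=9, col=1)
  Distance 9: (row=8, col=3), (row=9, col=0), (row=9, col=2), (row=10, col=1)
  Distance 10: (row=9, col=3), (row=10, col=0)
  Distance 11: (row=10, col=3)
Total reachable: 41 (grid has 41 open cells total)

Answer: Reachable cells: 41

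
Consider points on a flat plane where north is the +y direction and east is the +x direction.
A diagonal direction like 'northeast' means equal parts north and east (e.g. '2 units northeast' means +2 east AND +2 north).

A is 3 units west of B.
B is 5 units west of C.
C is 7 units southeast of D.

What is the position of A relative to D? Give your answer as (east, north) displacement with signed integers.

Place D at the origin (east=0, north=0).
  C is 7 units southeast of D: delta (east=+7, north=-7); C at (east=7, north=-7).
  B is 5 units west of C: delta (east=-5, north=+0); B at (east=2, north=-7).
  A is 3 units west of B: delta (east=-3, north=+0); A at (east=-1, north=-7).
Therefore A relative to D: (east=-1, north=-7).

Answer: A is at (east=-1, north=-7) relative to D.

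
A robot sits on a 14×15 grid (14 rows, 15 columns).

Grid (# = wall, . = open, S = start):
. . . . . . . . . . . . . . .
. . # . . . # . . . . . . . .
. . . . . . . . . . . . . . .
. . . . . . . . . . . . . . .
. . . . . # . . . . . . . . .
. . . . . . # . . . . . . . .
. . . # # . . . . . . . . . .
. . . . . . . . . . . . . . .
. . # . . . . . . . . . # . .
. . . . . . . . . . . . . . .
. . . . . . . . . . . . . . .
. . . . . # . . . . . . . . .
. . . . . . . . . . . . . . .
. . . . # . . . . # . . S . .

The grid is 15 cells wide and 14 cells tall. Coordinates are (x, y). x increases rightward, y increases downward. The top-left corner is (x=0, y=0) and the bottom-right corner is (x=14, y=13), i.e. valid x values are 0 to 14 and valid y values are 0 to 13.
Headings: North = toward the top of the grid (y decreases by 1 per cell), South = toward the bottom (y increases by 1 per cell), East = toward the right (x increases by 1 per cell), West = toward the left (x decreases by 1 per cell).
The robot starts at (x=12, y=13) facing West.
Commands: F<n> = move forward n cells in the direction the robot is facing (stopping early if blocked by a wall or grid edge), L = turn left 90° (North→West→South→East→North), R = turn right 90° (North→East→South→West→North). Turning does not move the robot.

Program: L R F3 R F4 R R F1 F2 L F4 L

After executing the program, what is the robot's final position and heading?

Answer: Final position: (x=14, y=12), facing North

Derivation:
Start: (x=12, y=13), facing West
  L: turn left, now facing South
  R: turn right, now facing West
  F3: move forward 2/3 (blocked), now at (x=10, y=13)
  R: turn right, now facing North
  F4: move forward 4, now at (x=10, y=9)
  R: turn right, now facing East
  R: turn right, now facing South
  F1: move forward 1, now at (x=10, y=10)
  F2: move forward 2, now at (x=10, y=12)
  L: turn left, now facing East
  F4: move forward 4, now at (x=14, y=12)
  L: turn left, now facing North
Final: (x=14, y=12), facing North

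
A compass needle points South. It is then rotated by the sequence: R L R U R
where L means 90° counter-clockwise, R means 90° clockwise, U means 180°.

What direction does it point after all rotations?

Start: South
  R (right (90° clockwise)) -> West
  L (left (90° counter-clockwise)) -> South
  R (right (90° clockwise)) -> West
  U (U-turn (180°)) -> East
  R (right (90° clockwise)) -> South
Final: South

Answer: Final heading: South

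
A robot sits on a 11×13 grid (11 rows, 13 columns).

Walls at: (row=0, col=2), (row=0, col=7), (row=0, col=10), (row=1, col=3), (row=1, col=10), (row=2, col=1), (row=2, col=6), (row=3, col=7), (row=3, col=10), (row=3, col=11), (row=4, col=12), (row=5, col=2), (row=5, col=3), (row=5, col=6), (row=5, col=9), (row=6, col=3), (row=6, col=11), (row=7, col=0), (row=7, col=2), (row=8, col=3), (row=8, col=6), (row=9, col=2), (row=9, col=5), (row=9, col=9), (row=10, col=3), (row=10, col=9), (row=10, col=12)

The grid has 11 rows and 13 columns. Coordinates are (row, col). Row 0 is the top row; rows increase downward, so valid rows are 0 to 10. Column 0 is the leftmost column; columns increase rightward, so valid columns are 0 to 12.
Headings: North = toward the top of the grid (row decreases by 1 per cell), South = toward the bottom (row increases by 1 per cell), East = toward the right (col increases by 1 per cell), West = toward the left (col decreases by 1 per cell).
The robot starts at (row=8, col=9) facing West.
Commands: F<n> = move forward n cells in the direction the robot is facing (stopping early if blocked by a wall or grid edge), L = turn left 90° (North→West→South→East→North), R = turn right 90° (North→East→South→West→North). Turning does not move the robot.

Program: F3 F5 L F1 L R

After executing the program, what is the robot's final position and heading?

Answer: Final position: (row=9, col=7), facing South

Derivation:
Start: (row=8, col=9), facing West
  F3: move forward 2/3 (blocked), now at (row=8, col=7)
  F5: move forward 0/5 (blocked), now at (row=8, col=7)
  L: turn left, now facing South
  F1: move forward 1, now at (row=9, col=7)
  L: turn left, now facing East
  R: turn right, now facing South
Final: (row=9, col=7), facing South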